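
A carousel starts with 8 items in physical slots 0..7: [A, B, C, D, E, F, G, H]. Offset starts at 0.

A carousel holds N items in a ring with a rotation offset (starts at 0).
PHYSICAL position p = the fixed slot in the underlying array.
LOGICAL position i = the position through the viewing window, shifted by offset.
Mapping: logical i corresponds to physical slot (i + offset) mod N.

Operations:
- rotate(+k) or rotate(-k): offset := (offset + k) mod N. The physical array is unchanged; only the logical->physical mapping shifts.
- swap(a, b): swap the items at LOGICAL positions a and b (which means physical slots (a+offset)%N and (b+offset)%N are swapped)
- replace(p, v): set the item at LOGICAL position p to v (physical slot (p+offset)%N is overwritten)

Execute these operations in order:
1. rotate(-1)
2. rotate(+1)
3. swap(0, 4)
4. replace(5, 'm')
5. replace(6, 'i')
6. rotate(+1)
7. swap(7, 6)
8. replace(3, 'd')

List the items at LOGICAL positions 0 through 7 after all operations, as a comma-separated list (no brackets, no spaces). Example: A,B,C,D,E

Answer: B,C,D,d,m,i,E,H

Derivation:
After op 1 (rotate(-1)): offset=7, physical=[A,B,C,D,E,F,G,H], logical=[H,A,B,C,D,E,F,G]
After op 2 (rotate(+1)): offset=0, physical=[A,B,C,D,E,F,G,H], logical=[A,B,C,D,E,F,G,H]
After op 3 (swap(0, 4)): offset=0, physical=[E,B,C,D,A,F,G,H], logical=[E,B,C,D,A,F,G,H]
After op 4 (replace(5, 'm')): offset=0, physical=[E,B,C,D,A,m,G,H], logical=[E,B,C,D,A,m,G,H]
After op 5 (replace(6, 'i')): offset=0, physical=[E,B,C,D,A,m,i,H], logical=[E,B,C,D,A,m,i,H]
After op 6 (rotate(+1)): offset=1, physical=[E,B,C,D,A,m,i,H], logical=[B,C,D,A,m,i,H,E]
After op 7 (swap(7, 6)): offset=1, physical=[H,B,C,D,A,m,i,E], logical=[B,C,D,A,m,i,E,H]
After op 8 (replace(3, 'd')): offset=1, physical=[H,B,C,D,d,m,i,E], logical=[B,C,D,d,m,i,E,H]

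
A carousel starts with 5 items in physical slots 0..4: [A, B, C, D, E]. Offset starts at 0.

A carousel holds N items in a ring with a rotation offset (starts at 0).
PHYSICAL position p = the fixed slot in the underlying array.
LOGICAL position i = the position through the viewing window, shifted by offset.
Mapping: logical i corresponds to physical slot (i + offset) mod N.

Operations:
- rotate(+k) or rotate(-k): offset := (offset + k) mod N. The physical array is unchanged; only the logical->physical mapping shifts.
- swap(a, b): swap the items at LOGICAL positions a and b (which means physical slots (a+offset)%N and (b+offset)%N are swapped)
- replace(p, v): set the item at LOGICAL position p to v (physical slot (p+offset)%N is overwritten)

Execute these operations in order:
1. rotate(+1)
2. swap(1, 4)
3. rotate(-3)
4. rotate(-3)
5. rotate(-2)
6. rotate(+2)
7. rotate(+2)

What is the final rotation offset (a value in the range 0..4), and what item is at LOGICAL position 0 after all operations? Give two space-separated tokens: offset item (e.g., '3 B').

After op 1 (rotate(+1)): offset=1, physical=[A,B,C,D,E], logical=[B,C,D,E,A]
After op 2 (swap(1, 4)): offset=1, physical=[C,B,A,D,E], logical=[B,A,D,E,C]
After op 3 (rotate(-3)): offset=3, physical=[C,B,A,D,E], logical=[D,E,C,B,A]
After op 4 (rotate(-3)): offset=0, physical=[C,B,A,D,E], logical=[C,B,A,D,E]
After op 5 (rotate(-2)): offset=3, physical=[C,B,A,D,E], logical=[D,E,C,B,A]
After op 6 (rotate(+2)): offset=0, physical=[C,B,A,D,E], logical=[C,B,A,D,E]
After op 7 (rotate(+2)): offset=2, physical=[C,B,A,D,E], logical=[A,D,E,C,B]

Answer: 2 A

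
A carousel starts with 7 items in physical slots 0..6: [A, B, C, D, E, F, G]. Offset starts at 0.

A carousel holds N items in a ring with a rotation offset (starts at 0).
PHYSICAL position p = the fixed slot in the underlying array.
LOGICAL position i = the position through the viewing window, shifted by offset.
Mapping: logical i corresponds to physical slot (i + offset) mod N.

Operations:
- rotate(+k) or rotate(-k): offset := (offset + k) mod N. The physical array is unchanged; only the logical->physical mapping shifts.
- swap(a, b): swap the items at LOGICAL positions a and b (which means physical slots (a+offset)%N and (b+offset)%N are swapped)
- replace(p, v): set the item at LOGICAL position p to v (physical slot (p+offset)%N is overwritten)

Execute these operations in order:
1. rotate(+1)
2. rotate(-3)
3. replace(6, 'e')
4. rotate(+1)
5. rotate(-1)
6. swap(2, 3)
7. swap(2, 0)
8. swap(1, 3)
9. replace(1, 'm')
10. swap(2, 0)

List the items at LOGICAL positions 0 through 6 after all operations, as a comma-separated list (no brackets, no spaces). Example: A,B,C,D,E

Answer: F,m,B,G,C,D,e

Derivation:
After op 1 (rotate(+1)): offset=1, physical=[A,B,C,D,E,F,G], logical=[B,C,D,E,F,G,A]
After op 2 (rotate(-3)): offset=5, physical=[A,B,C,D,E,F,G], logical=[F,G,A,B,C,D,E]
After op 3 (replace(6, 'e')): offset=5, physical=[A,B,C,D,e,F,G], logical=[F,G,A,B,C,D,e]
After op 4 (rotate(+1)): offset=6, physical=[A,B,C,D,e,F,G], logical=[G,A,B,C,D,e,F]
After op 5 (rotate(-1)): offset=5, physical=[A,B,C,D,e,F,G], logical=[F,G,A,B,C,D,e]
After op 6 (swap(2, 3)): offset=5, physical=[B,A,C,D,e,F,G], logical=[F,G,B,A,C,D,e]
After op 7 (swap(2, 0)): offset=5, physical=[F,A,C,D,e,B,G], logical=[B,G,F,A,C,D,e]
After op 8 (swap(1, 3)): offset=5, physical=[F,G,C,D,e,B,A], logical=[B,A,F,G,C,D,e]
After op 9 (replace(1, 'm')): offset=5, physical=[F,G,C,D,e,B,m], logical=[B,m,F,G,C,D,e]
After op 10 (swap(2, 0)): offset=5, physical=[B,G,C,D,e,F,m], logical=[F,m,B,G,C,D,e]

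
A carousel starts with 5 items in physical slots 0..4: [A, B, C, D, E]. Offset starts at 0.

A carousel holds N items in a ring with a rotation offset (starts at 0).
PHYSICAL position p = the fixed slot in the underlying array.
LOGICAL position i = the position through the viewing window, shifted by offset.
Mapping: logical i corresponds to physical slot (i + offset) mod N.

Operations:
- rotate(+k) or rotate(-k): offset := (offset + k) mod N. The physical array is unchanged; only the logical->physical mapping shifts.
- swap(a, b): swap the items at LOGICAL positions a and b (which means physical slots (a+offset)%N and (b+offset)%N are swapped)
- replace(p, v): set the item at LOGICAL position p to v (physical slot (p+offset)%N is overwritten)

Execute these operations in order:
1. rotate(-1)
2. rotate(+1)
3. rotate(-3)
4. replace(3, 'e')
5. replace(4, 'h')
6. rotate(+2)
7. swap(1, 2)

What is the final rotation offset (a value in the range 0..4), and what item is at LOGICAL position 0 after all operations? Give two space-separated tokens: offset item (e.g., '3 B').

After op 1 (rotate(-1)): offset=4, physical=[A,B,C,D,E], logical=[E,A,B,C,D]
After op 2 (rotate(+1)): offset=0, physical=[A,B,C,D,E], logical=[A,B,C,D,E]
After op 3 (rotate(-3)): offset=2, physical=[A,B,C,D,E], logical=[C,D,E,A,B]
After op 4 (replace(3, 'e')): offset=2, physical=[e,B,C,D,E], logical=[C,D,E,e,B]
After op 5 (replace(4, 'h')): offset=2, physical=[e,h,C,D,E], logical=[C,D,E,e,h]
After op 6 (rotate(+2)): offset=4, physical=[e,h,C,D,E], logical=[E,e,h,C,D]
After op 7 (swap(1, 2)): offset=4, physical=[h,e,C,D,E], logical=[E,h,e,C,D]

Answer: 4 E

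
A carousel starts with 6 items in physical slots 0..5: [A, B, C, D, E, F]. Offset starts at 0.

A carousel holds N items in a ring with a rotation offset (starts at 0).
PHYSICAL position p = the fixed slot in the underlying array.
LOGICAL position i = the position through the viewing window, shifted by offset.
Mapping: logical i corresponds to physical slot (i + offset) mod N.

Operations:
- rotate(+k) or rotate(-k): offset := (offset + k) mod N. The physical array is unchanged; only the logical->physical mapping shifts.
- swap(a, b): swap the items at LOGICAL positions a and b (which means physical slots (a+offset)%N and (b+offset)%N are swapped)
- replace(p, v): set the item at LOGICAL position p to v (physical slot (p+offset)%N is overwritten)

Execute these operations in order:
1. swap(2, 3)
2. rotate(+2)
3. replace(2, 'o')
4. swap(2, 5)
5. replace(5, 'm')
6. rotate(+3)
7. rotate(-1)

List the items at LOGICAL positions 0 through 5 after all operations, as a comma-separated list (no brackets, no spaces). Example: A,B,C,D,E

Answer: B,F,A,m,D,C

Derivation:
After op 1 (swap(2, 3)): offset=0, physical=[A,B,D,C,E,F], logical=[A,B,D,C,E,F]
After op 2 (rotate(+2)): offset=2, physical=[A,B,D,C,E,F], logical=[D,C,E,F,A,B]
After op 3 (replace(2, 'o')): offset=2, physical=[A,B,D,C,o,F], logical=[D,C,o,F,A,B]
After op 4 (swap(2, 5)): offset=2, physical=[A,o,D,C,B,F], logical=[D,C,B,F,A,o]
After op 5 (replace(5, 'm')): offset=2, physical=[A,m,D,C,B,F], logical=[D,C,B,F,A,m]
After op 6 (rotate(+3)): offset=5, physical=[A,m,D,C,B,F], logical=[F,A,m,D,C,B]
After op 7 (rotate(-1)): offset=4, physical=[A,m,D,C,B,F], logical=[B,F,A,m,D,C]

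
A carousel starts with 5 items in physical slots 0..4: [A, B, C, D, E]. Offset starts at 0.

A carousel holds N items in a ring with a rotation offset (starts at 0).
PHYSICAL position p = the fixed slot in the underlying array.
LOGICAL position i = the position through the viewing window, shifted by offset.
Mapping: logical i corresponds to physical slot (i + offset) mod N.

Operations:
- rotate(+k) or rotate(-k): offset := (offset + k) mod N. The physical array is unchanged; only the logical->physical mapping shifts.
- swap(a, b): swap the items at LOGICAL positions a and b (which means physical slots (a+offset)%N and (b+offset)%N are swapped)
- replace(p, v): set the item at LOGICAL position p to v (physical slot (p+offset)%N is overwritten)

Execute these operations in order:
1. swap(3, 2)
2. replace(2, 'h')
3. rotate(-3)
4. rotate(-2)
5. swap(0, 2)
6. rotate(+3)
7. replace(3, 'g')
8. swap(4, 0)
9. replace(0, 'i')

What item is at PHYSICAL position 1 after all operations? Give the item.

Answer: g

Derivation:
After op 1 (swap(3, 2)): offset=0, physical=[A,B,D,C,E], logical=[A,B,D,C,E]
After op 2 (replace(2, 'h')): offset=0, physical=[A,B,h,C,E], logical=[A,B,h,C,E]
After op 3 (rotate(-3)): offset=2, physical=[A,B,h,C,E], logical=[h,C,E,A,B]
After op 4 (rotate(-2)): offset=0, physical=[A,B,h,C,E], logical=[A,B,h,C,E]
After op 5 (swap(0, 2)): offset=0, physical=[h,B,A,C,E], logical=[h,B,A,C,E]
After op 6 (rotate(+3)): offset=3, physical=[h,B,A,C,E], logical=[C,E,h,B,A]
After op 7 (replace(3, 'g')): offset=3, physical=[h,g,A,C,E], logical=[C,E,h,g,A]
After op 8 (swap(4, 0)): offset=3, physical=[h,g,C,A,E], logical=[A,E,h,g,C]
After op 9 (replace(0, 'i')): offset=3, physical=[h,g,C,i,E], logical=[i,E,h,g,C]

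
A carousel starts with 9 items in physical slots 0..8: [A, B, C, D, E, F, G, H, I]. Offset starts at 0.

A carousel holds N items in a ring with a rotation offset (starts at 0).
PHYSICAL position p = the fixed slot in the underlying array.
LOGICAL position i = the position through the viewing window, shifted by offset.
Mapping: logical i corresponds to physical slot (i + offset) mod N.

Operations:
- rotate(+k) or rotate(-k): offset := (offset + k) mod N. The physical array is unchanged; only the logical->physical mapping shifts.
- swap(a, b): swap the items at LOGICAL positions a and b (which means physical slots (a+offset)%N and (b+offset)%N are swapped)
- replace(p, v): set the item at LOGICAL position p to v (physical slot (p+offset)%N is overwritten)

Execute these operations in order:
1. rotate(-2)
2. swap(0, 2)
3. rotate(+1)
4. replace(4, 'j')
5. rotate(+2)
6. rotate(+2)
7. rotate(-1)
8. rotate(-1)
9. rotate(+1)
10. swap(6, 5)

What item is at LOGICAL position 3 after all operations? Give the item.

Answer: F

Derivation:
After op 1 (rotate(-2)): offset=7, physical=[A,B,C,D,E,F,G,H,I], logical=[H,I,A,B,C,D,E,F,G]
After op 2 (swap(0, 2)): offset=7, physical=[H,B,C,D,E,F,G,A,I], logical=[A,I,H,B,C,D,E,F,G]
After op 3 (rotate(+1)): offset=8, physical=[H,B,C,D,E,F,G,A,I], logical=[I,H,B,C,D,E,F,G,A]
After op 4 (replace(4, 'j')): offset=8, physical=[H,B,C,j,E,F,G,A,I], logical=[I,H,B,C,j,E,F,G,A]
After op 5 (rotate(+2)): offset=1, physical=[H,B,C,j,E,F,G,A,I], logical=[B,C,j,E,F,G,A,I,H]
After op 6 (rotate(+2)): offset=3, physical=[H,B,C,j,E,F,G,A,I], logical=[j,E,F,G,A,I,H,B,C]
After op 7 (rotate(-1)): offset=2, physical=[H,B,C,j,E,F,G,A,I], logical=[C,j,E,F,G,A,I,H,B]
After op 8 (rotate(-1)): offset=1, physical=[H,B,C,j,E,F,G,A,I], logical=[B,C,j,E,F,G,A,I,H]
After op 9 (rotate(+1)): offset=2, physical=[H,B,C,j,E,F,G,A,I], logical=[C,j,E,F,G,A,I,H,B]
After op 10 (swap(6, 5)): offset=2, physical=[H,B,C,j,E,F,G,I,A], logical=[C,j,E,F,G,I,A,H,B]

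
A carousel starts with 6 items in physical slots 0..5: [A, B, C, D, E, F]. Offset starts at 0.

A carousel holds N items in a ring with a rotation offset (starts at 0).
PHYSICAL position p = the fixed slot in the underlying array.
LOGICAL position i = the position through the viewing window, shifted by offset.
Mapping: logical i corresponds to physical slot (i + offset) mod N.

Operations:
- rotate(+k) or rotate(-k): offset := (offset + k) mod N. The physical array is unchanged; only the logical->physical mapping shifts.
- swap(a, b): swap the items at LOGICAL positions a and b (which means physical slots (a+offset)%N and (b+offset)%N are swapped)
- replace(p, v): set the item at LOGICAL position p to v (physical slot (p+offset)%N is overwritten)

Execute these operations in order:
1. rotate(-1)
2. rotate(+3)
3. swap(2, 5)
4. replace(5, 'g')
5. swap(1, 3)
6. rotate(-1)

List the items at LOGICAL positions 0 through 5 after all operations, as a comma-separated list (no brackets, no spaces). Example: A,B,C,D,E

After op 1 (rotate(-1)): offset=5, physical=[A,B,C,D,E,F], logical=[F,A,B,C,D,E]
After op 2 (rotate(+3)): offset=2, physical=[A,B,C,D,E,F], logical=[C,D,E,F,A,B]
After op 3 (swap(2, 5)): offset=2, physical=[A,E,C,D,B,F], logical=[C,D,B,F,A,E]
After op 4 (replace(5, 'g')): offset=2, physical=[A,g,C,D,B,F], logical=[C,D,B,F,A,g]
After op 5 (swap(1, 3)): offset=2, physical=[A,g,C,F,B,D], logical=[C,F,B,D,A,g]
After op 6 (rotate(-1)): offset=1, physical=[A,g,C,F,B,D], logical=[g,C,F,B,D,A]

Answer: g,C,F,B,D,A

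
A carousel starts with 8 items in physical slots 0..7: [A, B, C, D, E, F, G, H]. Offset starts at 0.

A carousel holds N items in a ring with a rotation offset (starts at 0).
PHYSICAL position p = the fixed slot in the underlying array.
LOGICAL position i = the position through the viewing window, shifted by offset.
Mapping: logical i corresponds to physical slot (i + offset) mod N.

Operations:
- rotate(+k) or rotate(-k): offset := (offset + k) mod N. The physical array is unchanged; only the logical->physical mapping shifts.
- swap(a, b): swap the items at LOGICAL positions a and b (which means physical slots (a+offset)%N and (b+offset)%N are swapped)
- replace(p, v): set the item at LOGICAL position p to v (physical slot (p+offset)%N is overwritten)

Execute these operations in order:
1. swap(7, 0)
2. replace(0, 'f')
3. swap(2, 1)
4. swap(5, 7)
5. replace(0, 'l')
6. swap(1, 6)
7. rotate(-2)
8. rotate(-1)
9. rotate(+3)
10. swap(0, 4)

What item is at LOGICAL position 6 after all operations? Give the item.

After op 1 (swap(7, 0)): offset=0, physical=[H,B,C,D,E,F,G,A], logical=[H,B,C,D,E,F,G,A]
After op 2 (replace(0, 'f')): offset=0, physical=[f,B,C,D,E,F,G,A], logical=[f,B,C,D,E,F,G,A]
After op 3 (swap(2, 1)): offset=0, physical=[f,C,B,D,E,F,G,A], logical=[f,C,B,D,E,F,G,A]
After op 4 (swap(5, 7)): offset=0, physical=[f,C,B,D,E,A,G,F], logical=[f,C,B,D,E,A,G,F]
After op 5 (replace(0, 'l')): offset=0, physical=[l,C,B,D,E,A,G,F], logical=[l,C,B,D,E,A,G,F]
After op 6 (swap(1, 6)): offset=0, physical=[l,G,B,D,E,A,C,F], logical=[l,G,B,D,E,A,C,F]
After op 7 (rotate(-2)): offset=6, physical=[l,G,B,D,E,A,C,F], logical=[C,F,l,G,B,D,E,A]
After op 8 (rotate(-1)): offset=5, physical=[l,G,B,D,E,A,C,F], logical=[A,C,F,l,G,B,D,E]
After op 9 (rotate(+3)): offset=0, physical=[l,G,B,D,E,A,C,F], logical=[l,G,B,D,E,A,C,F]
After op 10 (swap(0, 4)): offset=0, physical=[E,G,B,D,l,A,C,F], logical=[E,G,B,D,l,A,C,F]

Answer: C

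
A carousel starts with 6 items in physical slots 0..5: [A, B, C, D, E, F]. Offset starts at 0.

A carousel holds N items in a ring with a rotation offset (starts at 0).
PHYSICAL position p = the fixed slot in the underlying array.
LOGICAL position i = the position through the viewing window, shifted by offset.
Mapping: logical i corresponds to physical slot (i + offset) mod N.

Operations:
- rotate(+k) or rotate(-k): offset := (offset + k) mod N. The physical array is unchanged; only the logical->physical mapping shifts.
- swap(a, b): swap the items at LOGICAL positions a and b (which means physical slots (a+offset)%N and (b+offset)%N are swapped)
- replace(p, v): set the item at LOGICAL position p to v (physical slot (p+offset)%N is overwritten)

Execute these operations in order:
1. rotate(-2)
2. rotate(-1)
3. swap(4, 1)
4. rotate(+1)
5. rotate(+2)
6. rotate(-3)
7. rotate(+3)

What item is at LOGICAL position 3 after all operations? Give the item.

Answer: D

Derivation:
After op 1 (rotate(-2)): offset=4, physical=[A,B,C,D,E,F], logical=[E,F,A,B,C,D]
After op 2 (rotate(-1)): offset=3, physical=[A,B,C,D,E,F], logical=[D,E,F,A,B,C]
After op 3 (swap(4, 1)): offset=3, physical=[A,E,C,D,B,F], logical=[D,B,F,A,E,C]
After op 4 (rotate(+1)): offset=4, physical=[A,E,C,D,B,F], logical=[B,F,A,E,C,D]
After op 5 (rotate(+2)): offset=0, physical=[A,E,C,D,B,F], logical=[A,E,C,D,B,F]
After op 6 (rotate(-3)): offset=3, physical=[A,E,C,D,B,F], logical=[D,B,F,A,E,C]
After op 7 (rotate(+3)): offset=0, physical=[A,E,C,D,B,F], logical=[A,E,C,D,B,F]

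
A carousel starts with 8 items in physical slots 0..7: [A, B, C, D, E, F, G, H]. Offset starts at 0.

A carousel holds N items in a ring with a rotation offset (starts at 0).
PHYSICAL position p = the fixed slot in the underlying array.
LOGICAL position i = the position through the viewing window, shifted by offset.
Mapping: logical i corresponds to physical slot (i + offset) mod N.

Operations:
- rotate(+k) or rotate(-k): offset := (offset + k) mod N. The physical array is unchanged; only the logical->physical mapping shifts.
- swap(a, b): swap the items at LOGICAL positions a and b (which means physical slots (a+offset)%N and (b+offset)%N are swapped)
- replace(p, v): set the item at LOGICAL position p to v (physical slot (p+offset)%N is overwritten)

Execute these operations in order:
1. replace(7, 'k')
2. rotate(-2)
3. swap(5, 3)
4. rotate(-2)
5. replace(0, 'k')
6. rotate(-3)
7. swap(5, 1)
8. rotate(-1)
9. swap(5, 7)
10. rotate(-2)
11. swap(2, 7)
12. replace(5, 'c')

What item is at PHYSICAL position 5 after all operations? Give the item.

After op 1 (replace(7, 'k')): offset=0, physical=[A,B,C,D,E,F,G,k], logical=[A,B,C,D,E,F,G,k]
After op 2 (rotate(-2)): offset=6, physical=[A,B,C,D,E,F,G,k], logical=[G,k,A,B,C,D,E,F]
After op 3 (swap(5, 3)): offset=6, physical=[A,D,C,B,E,F,G,k], logical=[G,k,A,D,C,B,E,F]
After op 4 (rotate(-2)): offset=4, physical=[A,D,C,B,E,F,G,k], logical=[E,F,G,k,A,D,C,B]
After op 5 (replace(0, 'k')): offset=4, physical=[A,D,C,B,k,F,G,k], logical=[k,F,G,k,A,D,C,B]
After op 6 (rotate(-3)): offset=1, physical=[A,D,C,B,k,F,G,k], logical=[D,C,B,k,F,G,k,A]
After op 7 (swap(5, 1)): offset=1, physical=[A,D,G,B,k,F,C,k], logical=[D,G,B,k,F,C,k,A]
After op 8 (rotate(-1)): offset=0, physical=[A,D,G,B,k,F,C,k], logical=[A,D,G,B,k,F,C,k]
After op 9 (swap(5, 7)): offset=0, physical=[A,D,G,B,k,k,C,F], logical=[A,D,G,B,k,k,C,F]
After op 10 (rotate(-2)): offset=6, physical=[A,D,G,B,k,k,C,F], logical=[C,F,A,D,G,B,k,k]
After op 11 (swap(2, 7)): offset=6, physical=[k,D,G,B,k,A,C,F], logical=[C,F,k,D,G,B,k,A]
After op 12 (replace(5, 'c')): offset=6, physical=[k,D,G,c,k,A,C,F], logical=[C,F,k,D,G,c,k,A]

Answer: A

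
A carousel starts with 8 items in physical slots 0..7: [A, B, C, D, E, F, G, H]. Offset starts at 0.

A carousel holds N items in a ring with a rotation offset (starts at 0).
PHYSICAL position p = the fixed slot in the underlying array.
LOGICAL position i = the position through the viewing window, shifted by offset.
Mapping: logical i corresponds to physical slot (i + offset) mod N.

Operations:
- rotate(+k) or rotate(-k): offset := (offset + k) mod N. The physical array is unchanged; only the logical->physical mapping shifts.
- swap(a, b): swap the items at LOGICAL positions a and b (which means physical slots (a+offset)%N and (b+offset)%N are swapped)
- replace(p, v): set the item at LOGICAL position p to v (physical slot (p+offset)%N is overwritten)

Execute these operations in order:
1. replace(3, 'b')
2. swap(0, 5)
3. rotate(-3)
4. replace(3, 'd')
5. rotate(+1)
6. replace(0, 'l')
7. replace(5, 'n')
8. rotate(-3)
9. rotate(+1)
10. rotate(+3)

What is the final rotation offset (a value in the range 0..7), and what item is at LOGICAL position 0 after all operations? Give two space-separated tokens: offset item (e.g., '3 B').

Answer: 7 H

Derivation:
After op 1 (replace(3, 'b')): offset=0, physical=[A,B,C,b,E,F,G,H], logical=[A,B,C,b,E,F,G,H]
After op 2 (swap(0, 5)): offset=0, physical=[F,B,C,b,E,A,G,H], logical=[F,B,C,b,E,A,G,H]
After op 3 (rotate(-3)): offset=5, physical=[F,B,C,b,E,A,G,H], logical=[A,G,H,F,B,C,b,E]
After op 4 (replace(3, 'd')): offset=5, physical=[d,B,C,b,E,A,G,H], logical=[A,G,H,d,B,C,b,E]
After op 5 (rotate(+1)): offset=6, physical=[d,B,C,b,E,A,G,H], logical=[G,H,d,B,C,b,E,A]
After op 6 (replace(0, 'l')): offset=6, physical=[d,B,C,b,E,A,l,H], logical=[l,H,d,B,C,b,E,A]
After op 7 (replace(5, 'n')): offset=6, physical=[d,B,C,n,E,A,l,H], logical=[l,H,d,B,C,n,E,A]
After op 8 (rotate(-3)): offset=3, physical=[d,B,C,n,E,A,l,H], logical=[n,E,A,l,H,d,B,C]
After op 9 (rotate(+1)): offset=4, physical=[d,B,C,n,E,A,l,H], logical=[E,A,l,H,d,B,C,n]
After op 10 (rotate(+3)): offset=7, physical=[d,B,C,n,E,A,l,H], logical=[H,d,B,C,n,E,A,l]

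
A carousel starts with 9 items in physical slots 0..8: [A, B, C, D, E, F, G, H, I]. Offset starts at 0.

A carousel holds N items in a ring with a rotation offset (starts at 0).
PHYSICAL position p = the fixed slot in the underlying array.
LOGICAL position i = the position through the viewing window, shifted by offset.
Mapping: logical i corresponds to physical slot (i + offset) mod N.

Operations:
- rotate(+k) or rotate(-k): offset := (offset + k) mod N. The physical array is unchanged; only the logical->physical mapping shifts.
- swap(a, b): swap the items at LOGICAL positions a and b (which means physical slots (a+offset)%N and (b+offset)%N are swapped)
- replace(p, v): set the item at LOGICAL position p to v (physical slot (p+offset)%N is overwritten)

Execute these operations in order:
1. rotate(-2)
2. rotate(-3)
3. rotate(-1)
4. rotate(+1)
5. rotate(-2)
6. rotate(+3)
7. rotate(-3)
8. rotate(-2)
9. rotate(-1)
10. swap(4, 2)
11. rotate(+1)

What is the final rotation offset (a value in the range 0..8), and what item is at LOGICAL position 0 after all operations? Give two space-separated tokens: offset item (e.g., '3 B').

Answer: 0 A

Derivation:
After op 1 (rotate(-2)): offset=7, physical=[A,B,C,D,E,F,G,H,I], logical=[H,I,A,B,C,D,E,F,G]
After op 2 (rotate(-3)): offset=4, physical=[A,B,C,D,E,F,G,H,I], logical=[E,F,G,H,I,A,B,C,D]
After op 3 (rotate(-1)): offset=3, physical=[A,B,C,D,E,F,G,H,I], logical=[D,E,F,G,H,I,A,B,C]
After op 4 (rotate(+1)): offset=4, physical=[A,B,C,D,E,F,G,H,I], logical=[E,F,G,H,I,A,B,C,D]
After op 5 (rotate(-2)): offset=2, physical=[A,B,C,D,E,F,G,H,I], logical=[C,D,E,F,G,H,I,A,B]
After op 6 (rotate(+3)): offset=5, physical=[A,B,C,D,E,F,G,H,I], logical=[F,G,H,I,A,B,C,D,E]
After op 7 (rotate(-3)): offset=2, physical=[A,B,C,D,E,F,G,H,I], logical=[C,D,E,F,G,H,I,A,B]
After op 8 (rotate(-2)): offset=0, physical=[A,B,C,D,E,F,G,H,I], logical=[A,B,C,D,E,F,G,H,I]
After op 9 (rotate(-1)): offset=8, physical=[A,B,C,D,E,F,G,H,I], logical=[I,A,B,C,D,E,F,G,H]
After op 10 (swap(4, 2)): offset=8, physical=[A,D,C,B,E,F,G,H,I], logical=[I,A,D,C,B,E,F,G,H]
After op 11 (rotate(+1)): offset=0, physical=[A,D,C,B,E,F,G,H,I], logical=[A,D,C,B,E,F,G,H,I]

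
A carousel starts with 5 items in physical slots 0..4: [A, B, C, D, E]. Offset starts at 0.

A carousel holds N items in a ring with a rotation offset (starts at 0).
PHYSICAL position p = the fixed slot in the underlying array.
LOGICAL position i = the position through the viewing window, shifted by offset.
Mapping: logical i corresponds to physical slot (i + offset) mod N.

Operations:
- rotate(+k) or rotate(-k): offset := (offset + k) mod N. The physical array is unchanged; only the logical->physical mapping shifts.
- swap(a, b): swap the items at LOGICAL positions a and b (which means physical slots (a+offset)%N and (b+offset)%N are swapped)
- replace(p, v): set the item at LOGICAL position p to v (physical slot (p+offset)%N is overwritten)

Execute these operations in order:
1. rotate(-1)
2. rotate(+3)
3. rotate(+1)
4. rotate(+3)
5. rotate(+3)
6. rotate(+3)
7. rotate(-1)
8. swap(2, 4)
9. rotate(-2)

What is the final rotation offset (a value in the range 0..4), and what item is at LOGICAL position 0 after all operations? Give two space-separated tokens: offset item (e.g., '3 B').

After op 1 (rotate(-1)): offset=4, physical=[A,B,C,D,E], logical=[E,A,B,C,D]
After op 2 (rotate(+3)): offset=2, physical=[A,B,C,D,E], logical=[C,D,E,A,B]
After op 3 (rotate(+1)): offset=3, physical=[A,B,C,D,E], logical=[D,E,A,B,C]
After op 4 (rotate(+3)): offset=1, physical=[A,B,C,D,E], logical=[B,C,D,E,A]
After op 5 (rotate(+3)): offset=4, physical=[A,B,C,D,E], logical=[E,A,B,C,D]
After op 6 (rotate(+3)): offset=2, physical=[A,B,C,D,E], logical=[C,D,E,A,B]
After op 7 (rotate(-1)): offset=1, physical=[A,B,C,D,E], logical=[B,C,D,E,A]
After op 8 (swap(2, 4)): offset=1, physical=[D,B,C,A,E], logical=[B,C,A,E,D]
After op 9 (rotate(-2)): offset=4, physical=[D,B,C,A,E], logical=[E,D,B,C,A]

Answer: 4 E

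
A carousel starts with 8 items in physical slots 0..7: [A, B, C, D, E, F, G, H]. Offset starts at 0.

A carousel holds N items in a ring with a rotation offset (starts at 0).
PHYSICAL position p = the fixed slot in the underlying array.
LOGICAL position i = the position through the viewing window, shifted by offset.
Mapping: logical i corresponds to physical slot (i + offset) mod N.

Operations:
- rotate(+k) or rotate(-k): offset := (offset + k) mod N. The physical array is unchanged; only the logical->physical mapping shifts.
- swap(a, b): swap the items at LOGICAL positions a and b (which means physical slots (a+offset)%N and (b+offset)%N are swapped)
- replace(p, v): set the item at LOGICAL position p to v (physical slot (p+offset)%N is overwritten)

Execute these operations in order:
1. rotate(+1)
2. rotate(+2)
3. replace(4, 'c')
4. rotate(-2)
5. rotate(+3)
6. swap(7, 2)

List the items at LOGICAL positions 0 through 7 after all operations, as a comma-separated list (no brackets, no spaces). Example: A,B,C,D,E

After op 1 (rotate(+1)): offset=1, physical=[A,B,C,D,E,F,G,H], logical=[B,C,D,E,F,G,H,A]
After op 2 (rotate(+2)): offset=3, physical=[A,B,C,D,E,F,G,H], logical=[D,E,F,G,H,A,B,C]
After op 3 (replace(4, 'c')): offset=3, physical=[A,B,C,D,E,F,G,c], logical=[D,E,F,G,c,A,B,C]
After op 4 (rotate(-2)): offset=1, physical=[A,B,C,D,E,F,G,c], logical=[B,C,D,E,F,G,c,A]
After op 5 (rotate(+3)): offset=4, physical=[A,B,C,D,E,F,G,c], logical=[E,F,G,c,A,B,C,D]
After op 6 (swap(7, 2)): offset=4, physical=[A,B,C,G,E,F,D,c], logical=[E,F,D,c,A,B,C,G]

Answer: E,F,D,c,A,B,C,G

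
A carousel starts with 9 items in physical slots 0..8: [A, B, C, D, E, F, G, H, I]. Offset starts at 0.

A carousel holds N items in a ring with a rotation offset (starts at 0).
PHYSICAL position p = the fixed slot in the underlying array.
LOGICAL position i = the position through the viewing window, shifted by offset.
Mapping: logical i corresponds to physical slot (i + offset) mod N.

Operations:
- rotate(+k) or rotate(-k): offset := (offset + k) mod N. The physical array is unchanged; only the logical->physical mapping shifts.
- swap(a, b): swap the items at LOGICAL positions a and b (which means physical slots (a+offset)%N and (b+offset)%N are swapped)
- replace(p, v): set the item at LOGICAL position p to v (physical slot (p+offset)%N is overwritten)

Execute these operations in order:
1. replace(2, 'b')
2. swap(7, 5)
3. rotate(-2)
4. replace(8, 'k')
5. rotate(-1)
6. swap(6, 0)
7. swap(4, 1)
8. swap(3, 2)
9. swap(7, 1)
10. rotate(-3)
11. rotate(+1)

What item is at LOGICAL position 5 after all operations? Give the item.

Answer: I

Derivation:
After op 1 (replace(2, 'b')): offset=0, physical=[A,B,b,D,E,F,G,H,I], logical=[A,B,b,D,E,F,G,H,I]
After op 2 (swap(7, 5)): offset=0, physical=[A,B,b,D,E,H,G,F,I], logical=[A,B,b,D,E,H,G,F,I]
After op 3 (rotate(-2)): offset=7, physical=[A,B,b,D,E,H,G,F,I], logical=[F,I,A,B,b,D,E,H,G]
After op 4 (replace(8, 'k')): offset=7, physical=[A,B,b,D,E,H,k,F,I], logical=[F,I,A,B,b,D,E,H,k]
After op 5 (rotate(-1)): offset=6, physical=[A,B,b,D,E,H,k,F,I], logical=[k,F,I,A,B,b,D,E,H]
After op 6 (swap(6, 0)): offset=6, physical=[A,B,b,k,E,H,D,F,I], logical=[D,F,I,A,B,b,k,E,H]
After op 7 (swap(4, 1)): offset=6, physical=[A,F,b,k,E,H,D,B,I], logical=[D,B,I,A,F,b,k,E,H]
After op 8 (swap(3, 2)): offset=6, physical=[I,F,b,k,E,H,D,B,A], logical=[D,B,A,I,F,b,k,E,H]
After op 9 (swap(7, 1)): offset=6, physical=[I,F,b,k,B,H,D,E,A], logical=[D,E,A,I,F,b,k,B,H]
After op 10 (rotate(-3)): offset=3, physical=[I,F,b,k,B,H,D,E,A], logical=[k,B,H,D,E,A,I,F,b]
After op 11 (rotate(+1)): offset=4, physical=[I,F,b,k,B,H,D,E,A], logical=[B,H,D,E,A,I,F,b,k]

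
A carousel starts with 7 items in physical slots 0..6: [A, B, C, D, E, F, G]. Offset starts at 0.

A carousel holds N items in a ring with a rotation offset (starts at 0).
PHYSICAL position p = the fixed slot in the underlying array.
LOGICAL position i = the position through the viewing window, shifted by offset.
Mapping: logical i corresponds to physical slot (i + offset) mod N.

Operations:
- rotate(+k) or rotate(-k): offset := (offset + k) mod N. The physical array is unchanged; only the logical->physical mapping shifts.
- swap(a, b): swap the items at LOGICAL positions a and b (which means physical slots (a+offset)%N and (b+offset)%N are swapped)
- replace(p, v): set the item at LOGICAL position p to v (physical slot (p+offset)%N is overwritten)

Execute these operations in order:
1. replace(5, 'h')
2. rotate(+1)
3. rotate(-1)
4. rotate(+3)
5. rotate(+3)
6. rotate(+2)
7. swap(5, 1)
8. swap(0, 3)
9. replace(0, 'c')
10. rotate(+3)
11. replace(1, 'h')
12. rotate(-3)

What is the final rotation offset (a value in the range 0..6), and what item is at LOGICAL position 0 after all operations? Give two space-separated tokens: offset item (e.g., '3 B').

Answer: 1 c

Derivation:
After op 1 (replace(5, 'h')): offset=0, physical=[A,B,C,D,E,h,G], logical=[A,B,C,D,E,h,G]
After op 2 (rotate(+1)): offset=1, physical=[A,B,C,D,E,h,G], logical=[B,C,D,E,h,G,A]
After op 3 (rotate(-1)): offset=0, physical=[A,B,C,D,E,h,G], logical=[A,B,C,D,E,h,G]
After op 4 (rotate(+3)): offset=3, physical=[A,B,C,D,E,h,G], logical=[D,E,h,G,A,B,C]
After op 5 (rotate(+3)): offset=6, physical=[A,B,C,D,E,h,G], logical=[G,A,B,C,D,E,h]
After op 6 (rotate(+2)): offset=1, physical=[A,B,C,D,E,h,G], logical=[B,C,D,E,h,G,A]
After op 7 (swap(5, 1)): offset=1, physical=[A,B,G,D,E,h,C], logical=[B,G,D,E,h,C,A]
After op 8 (swap(0, 3)): offset=1, physical=[A,E,G,D,B,h,C], logical=[E,G,D,B,h,C,A]
After op 9 (replace(0, 'c')): offset=1, physical=[A,c,G,D,B,h,C], logical=[c,G,D,B,h,C,A]
After op 10 (rotate(+3)): offset=4, physical=[A,c,G,D,B,h,C], logical=[B,h,C,A,c,G,D]
After op 11 (replace(1, 'h')): offset=4, physical=[A,c,G,D,B,h,C], logical=[B,h,C,A,c,G,D]
After op 12 (rotate(-3)): offset=1, physical=[A,c,G,D,B,h,C], logical=[c,G,D,B,h,C,A]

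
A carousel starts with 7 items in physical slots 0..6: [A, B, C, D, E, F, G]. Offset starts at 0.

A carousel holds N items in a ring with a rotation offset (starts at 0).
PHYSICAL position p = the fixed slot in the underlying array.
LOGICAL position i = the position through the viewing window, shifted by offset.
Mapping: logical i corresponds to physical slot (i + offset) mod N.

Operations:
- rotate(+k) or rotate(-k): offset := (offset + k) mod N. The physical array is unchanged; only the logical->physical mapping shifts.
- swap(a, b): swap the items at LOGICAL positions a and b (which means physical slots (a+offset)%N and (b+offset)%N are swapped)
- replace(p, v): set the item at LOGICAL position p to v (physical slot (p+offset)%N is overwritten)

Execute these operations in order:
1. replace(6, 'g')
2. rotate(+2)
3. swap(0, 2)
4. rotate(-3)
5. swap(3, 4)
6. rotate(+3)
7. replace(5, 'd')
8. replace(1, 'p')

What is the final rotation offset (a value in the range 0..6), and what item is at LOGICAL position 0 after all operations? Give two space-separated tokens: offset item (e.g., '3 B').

Answer: 2 D

Derivation:
After op 1 (replace(6, 'g')): offset=0, physical=[A,B,C,D,E,F,g], logical=[A,B,C,D,E,F,g]
After op 2 (rotate(+2)): offset=2, physical=[A,B,C,D,E,F,g], logical=[C,D,E,F,g,A,B]
After op 3 (swap(0, 2)): offset=2, physical=[A,B,E,D,C,F,g], logical=[E,D,C,F,g,A,B]
After op 4 (rotate(-3)): offset=6, physical=[A,B,E,D,C,F,g], logical=[g,A,B,E,D,C,F]
After op 5 (swap(3, 4)): offset=6, physical=[A,B,D,E,C,F,g], logical=[g,A,B,D,E,C,F]
After op 6 (rotate(+3)): offset=2, physical=[A,B,D,E,C,F,g], logical=[D,E,C,F,g,A,B]
After op 7 (replace(5, 'd')): offset=2, physical=[d,B,D,E,C,F,g], logical=[D,E,C,F,g,d,B]
After op 8 (replace(1, 'p')): offset=2, physical=[d,B,D,p,C,F,g], logical=[D,p,C,F,g,d,B]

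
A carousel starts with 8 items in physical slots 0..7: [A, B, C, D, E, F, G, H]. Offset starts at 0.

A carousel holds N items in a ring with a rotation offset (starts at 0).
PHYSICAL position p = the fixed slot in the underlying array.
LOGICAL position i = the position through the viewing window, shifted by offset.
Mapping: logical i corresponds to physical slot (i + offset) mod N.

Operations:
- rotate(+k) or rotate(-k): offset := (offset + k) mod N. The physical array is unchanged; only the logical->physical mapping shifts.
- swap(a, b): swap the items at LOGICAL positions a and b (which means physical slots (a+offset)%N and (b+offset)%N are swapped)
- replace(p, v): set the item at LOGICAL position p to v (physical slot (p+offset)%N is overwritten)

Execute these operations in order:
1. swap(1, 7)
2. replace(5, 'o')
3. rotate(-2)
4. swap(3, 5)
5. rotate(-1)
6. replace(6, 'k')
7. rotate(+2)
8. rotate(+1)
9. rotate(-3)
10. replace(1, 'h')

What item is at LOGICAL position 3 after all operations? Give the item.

Answer: A

Derivation:
After op 1 (swap(1, 7)): offset=0, physical=[A,H,C,D,E,F,G,B], logical=[A,H,C,D,E,F,G,B]
After op 2 (replace(5, 'o')): offset=0, physical=[A,H,C,D,E,o,G,B], logical=[A,H,C,D,E,o,G,B]
After op 3 (rotate(-2)): offset=6, physical=[A,H,C,D,E,o,G,B], logical=[G,B,A,H,C,D,E,o]
After op 4 (swap(3, 5)): offset=6, physical=[A,D,C,H,E,o,G,B], logical=[G,B,A,D,C,H,E,o]
After op 5 (rotate(-1)): offset=5, physical=[A,D,C,H,E,o,G,B], logical=[o,G,B,A,D,C,H,E]
After op 6 (replace(6, 'k')): offset=5, physical=[A,D,C,k,E,o,G,B], logical=[o,G,B,A,D,C,k,E]
After op 7 (rotate(+2)): offset=7, physical=[A,D,C,k,E,o,G,B], logical=[B,A,D,C,k,E,o,G]
After op 8 (rotate(+1)): offset=0, physical=[A,D,C,k,E,o,G,B], logical=[A,D,C,k,E,o,G,B]
After op 9 (rotate(-3)): offset=5, physical=[A,D,C,k,E,o,G,B], logical=[o,G,B,A,D,C,k,E]
After op 10 (replace(1, 'h')): offset=5, physical=[A,D,C,k,E,o,h,B], logical=[o,h,B,A,D,C,k,E]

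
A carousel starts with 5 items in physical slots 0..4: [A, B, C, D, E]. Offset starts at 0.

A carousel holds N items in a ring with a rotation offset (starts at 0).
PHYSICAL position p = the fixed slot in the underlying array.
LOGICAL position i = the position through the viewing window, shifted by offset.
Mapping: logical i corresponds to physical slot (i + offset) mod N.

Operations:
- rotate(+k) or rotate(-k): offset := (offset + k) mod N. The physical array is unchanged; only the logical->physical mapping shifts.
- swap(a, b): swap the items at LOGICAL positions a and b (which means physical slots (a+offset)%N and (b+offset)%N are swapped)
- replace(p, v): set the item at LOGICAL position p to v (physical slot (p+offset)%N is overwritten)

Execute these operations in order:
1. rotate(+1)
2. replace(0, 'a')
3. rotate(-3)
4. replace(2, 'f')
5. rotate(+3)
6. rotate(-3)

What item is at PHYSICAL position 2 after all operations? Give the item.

Answer: C

Derivation:
After op 1 (rotate(+1)): offset=1, physical=[A,B,C,D,E], logical=[B,C,D,E,A]
After op 2 (replace(0, 'a')): offset=1, physical=[A,a,C,D,E], logical=[a,C,D,E,A]
After op 3 (rotate(-3)): offset=3, physical=[A,a,C,D,E], logical=[D,E,A,a,C]
After op 4 (replace(2, 'f')): offset=3, physical=[f,a,C,D,E], logical=[D,E,f,a,C]
After op 5 (rotate(+3)): offset=1, physical=[f,a,C,D,E], logical=[a,C,D,E,f]
After op 6 (rotate(-3)): offset=3, physical=[f,a,C,D,E], logical=[D,E,f,a,C]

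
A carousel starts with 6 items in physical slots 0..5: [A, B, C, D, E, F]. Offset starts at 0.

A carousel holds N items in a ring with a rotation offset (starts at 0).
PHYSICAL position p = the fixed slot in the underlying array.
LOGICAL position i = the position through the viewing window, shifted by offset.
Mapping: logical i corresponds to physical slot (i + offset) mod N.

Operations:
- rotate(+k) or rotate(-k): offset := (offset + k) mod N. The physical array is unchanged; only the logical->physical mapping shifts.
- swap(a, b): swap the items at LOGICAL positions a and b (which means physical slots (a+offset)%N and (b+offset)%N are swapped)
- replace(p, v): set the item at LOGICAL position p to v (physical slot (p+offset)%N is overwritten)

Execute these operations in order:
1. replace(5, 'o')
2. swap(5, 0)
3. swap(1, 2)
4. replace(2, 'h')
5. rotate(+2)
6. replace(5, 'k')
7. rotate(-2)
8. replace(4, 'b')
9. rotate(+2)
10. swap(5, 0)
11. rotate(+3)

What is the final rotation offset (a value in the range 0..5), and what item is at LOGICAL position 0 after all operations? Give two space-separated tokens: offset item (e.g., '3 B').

Answer: 5 A

Derivation:
After op 1 (replace(5, 'o')): offset=0, physical=[A,B,C,D,E,o], logical=[A,B,C,D,E,o]
After op 2 (swap(5, 0)): offset=0, physical=[o,B,C,D,E,A], logical=[o,B,C,D,E,A]
After op 3 (swap(1, 2)): offset=0, physical=[o,C,B,D,E,A], logical=[o,C,B,D,E,A]
After op 4 (replace(2, 'h')): offset=0, physical=[o,C,h,D,E,A], logical=[o,C,h,D,E,A]
After op 5 (rotate(+2)): offset=2, physical=[o,C,h,D,E,A], logical=[h,D,E,A,o,C]
After op 6 (replace(5, 'k')): offset=2, physical=[o,k,h,D,E,A], logical=[h,D,E,A,o,k]
After op 7 (rotate(-2)): offset=0, physical=[o,k,h,D,E,A], logical=[o,k,h,D,E,A]
After op 8 (replace(4, 'b')): offset=0, physical=[o,k,h,D,b,A], logical=[o,k,h,D,b,A]
After op 9 (rotate(+2)): offset=2, physical=[o,k,h,D,b,A], logical=[h,D,b,A,o,k]
After op 10 (swap(5, 0)): offset=2, physical=[o,h,k,D,b,A], logical=[k,D,b,A,o,h]
After op 11 (rotate(+3)): offset=5, physical=[o,h,k,D,b,A], logical=[A,o,h,k,D,b]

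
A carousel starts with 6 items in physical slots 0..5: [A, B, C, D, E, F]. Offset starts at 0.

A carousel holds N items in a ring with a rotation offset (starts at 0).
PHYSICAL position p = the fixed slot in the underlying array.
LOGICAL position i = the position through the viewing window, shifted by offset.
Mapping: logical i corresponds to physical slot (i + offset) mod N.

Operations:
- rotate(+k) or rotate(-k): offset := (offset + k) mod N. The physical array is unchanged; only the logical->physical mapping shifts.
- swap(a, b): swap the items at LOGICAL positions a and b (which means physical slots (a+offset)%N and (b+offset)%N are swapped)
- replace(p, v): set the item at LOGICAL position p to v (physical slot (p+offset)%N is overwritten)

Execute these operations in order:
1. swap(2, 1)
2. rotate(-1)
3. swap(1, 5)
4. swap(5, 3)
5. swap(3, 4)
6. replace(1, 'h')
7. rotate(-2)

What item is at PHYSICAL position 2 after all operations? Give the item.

Answer: D

Derivation:
After op 1 (swap(2, 1)): offset=0, physical=[A,C,B,D,E,F], logical=[A,C,B,D,E,F]
After op 2 (rotate(-1)): offset=5, physical=[A,C,B,D,E,F], logical=[F,A,C,B,D,E]
After op 3 (swap(1, 5)): offset=5, physical=[E,C,B,D,A,F], logical=[F,E,C,B,D,A]
After op 4 (swap(5, 3)): offset=5, physical=[E,C,A,D,B,F], logical=[F,E,C,A,D,B]
After op 5 (swap(3, 4)): offset=5, physical=[E,C,D,A,B,F], logical=[F,E,C,D,A,B]
After op 6 (replace(1, 'h')): offset=5, physical=[h,C,D,A,B,F], logical=[F,h,C,D,A,B]
After op 7 (rotate(-2)): offset=3, physical=[h,C,D,A,B,F], logical=[A,B,F,h,C,D]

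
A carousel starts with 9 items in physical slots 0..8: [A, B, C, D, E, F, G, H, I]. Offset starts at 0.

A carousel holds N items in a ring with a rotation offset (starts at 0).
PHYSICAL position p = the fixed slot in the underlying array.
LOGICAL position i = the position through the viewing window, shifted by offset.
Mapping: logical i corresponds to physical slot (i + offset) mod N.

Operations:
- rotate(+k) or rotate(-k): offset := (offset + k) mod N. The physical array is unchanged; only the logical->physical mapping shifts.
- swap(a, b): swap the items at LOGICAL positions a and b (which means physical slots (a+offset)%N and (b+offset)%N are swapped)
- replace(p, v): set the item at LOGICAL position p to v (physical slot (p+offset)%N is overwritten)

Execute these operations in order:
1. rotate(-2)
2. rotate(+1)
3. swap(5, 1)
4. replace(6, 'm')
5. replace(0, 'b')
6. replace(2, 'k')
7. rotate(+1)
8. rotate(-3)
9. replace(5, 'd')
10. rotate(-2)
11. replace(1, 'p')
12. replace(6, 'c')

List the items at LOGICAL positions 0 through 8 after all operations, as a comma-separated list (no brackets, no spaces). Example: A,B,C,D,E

Answer: A,p,G,H,b,E,c,d,D

Derivation:
After op 1 (rotate(-2)): offset=7, physical=[A,B,C,D,E,F,G,H,I], logical=[H,I,A,B,C,D,E,F,G]
After op 2 (rotate(+1)): offset=8, physical=[A,B,C,D,E,F,G,H,I], logical=[I,A,B,C,D,E,F,G,H]
After op 3 (swap(5, 1)): offset=8, physical=[E,B,C,D,A,F,G,H,I], logical=[I,E,B,C,D,A,F,G,H]
After op 4 (replace(6, 'm')): offset=8, physical=[E,B,C,D,A,m,G,H,I], logical=[I,E,B,C,D,A,m,G,H]
After op 5 (replace(0, 'b')): offset=8, physical=[E,B,C,D,A,m,G,H,b], logical=[b,E,B,C,D,A,m,G,H]
After op 6 (replace(2, 'k')): offset=8, physical=[E,k,C,D,A,m,G,H,b], logical=[b,E,k,C,D,A,m,G,H]
After op 7 (rotate(+1)): offset=0, physical=[E,k,C,D,A,m,G,H,b], logical=[E,k,C,D,A,m,G,H,b]
After op 8 (rotate(-3)): offset=6, physical=[E,k,C,D,A,m,G,H,b], logical=[G,H,b,E,k,C,D,A,m]
After op 9 (replace(5, 'd')): offset=6, physical=[E,k,d,D,A,m,G,H,b], logical=[G,H,b,E,k,d,D,A,m]
After op 10 (rotate(-2)): offset=4, physical=[E,k,d,D,A,m,G,H,b], logical=[A,m,G,H,b,E,k,d,D]
After op 11 (replace(1, 'p')): offset=4, physical=[E,k,d,D,A,p,G,H,b], logical=[A,p,G,H,b,E,k,d,D]
After op 12 (replace(6, 'c')): offset=4, physical=[E,c,d,D,A,p,G,H,b], logical=[A,p,G,H,b,E,c,d,D]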